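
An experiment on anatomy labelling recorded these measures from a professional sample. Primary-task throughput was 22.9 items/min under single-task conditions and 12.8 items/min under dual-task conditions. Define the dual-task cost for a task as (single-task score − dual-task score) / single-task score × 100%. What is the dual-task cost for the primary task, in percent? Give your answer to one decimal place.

44.1

Cost = (22.9 − 12.8) / 22.9 × 100%
     = 10.1000 / 22.9 × 100% = 44.1048%.
≈ 44.1%.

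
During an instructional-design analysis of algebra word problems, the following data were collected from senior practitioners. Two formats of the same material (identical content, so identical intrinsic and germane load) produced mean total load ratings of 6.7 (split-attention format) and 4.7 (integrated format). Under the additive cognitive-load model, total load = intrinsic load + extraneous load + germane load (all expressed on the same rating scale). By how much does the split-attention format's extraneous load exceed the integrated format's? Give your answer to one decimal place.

Intrinsic and germane load are equal across formats, so the difference in total load equals the difference in extraneous load.
Extraneous-load difference = 6.7 − 4.7 = 2.0.

2.0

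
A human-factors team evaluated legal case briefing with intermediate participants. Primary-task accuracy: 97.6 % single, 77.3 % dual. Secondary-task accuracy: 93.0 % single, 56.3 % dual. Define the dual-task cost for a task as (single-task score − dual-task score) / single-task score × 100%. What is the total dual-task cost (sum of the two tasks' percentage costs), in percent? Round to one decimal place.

Primary cost = (97.6 − 77.3) / 97.6 × 100% = 20.7992%.
Secondary cost = (93.0 − 56.3) / 93.0 × 100% = 39.4624%.
Total = 20.7992% + 39.4624% = 60.2616% ≈ 60.3%.

60.3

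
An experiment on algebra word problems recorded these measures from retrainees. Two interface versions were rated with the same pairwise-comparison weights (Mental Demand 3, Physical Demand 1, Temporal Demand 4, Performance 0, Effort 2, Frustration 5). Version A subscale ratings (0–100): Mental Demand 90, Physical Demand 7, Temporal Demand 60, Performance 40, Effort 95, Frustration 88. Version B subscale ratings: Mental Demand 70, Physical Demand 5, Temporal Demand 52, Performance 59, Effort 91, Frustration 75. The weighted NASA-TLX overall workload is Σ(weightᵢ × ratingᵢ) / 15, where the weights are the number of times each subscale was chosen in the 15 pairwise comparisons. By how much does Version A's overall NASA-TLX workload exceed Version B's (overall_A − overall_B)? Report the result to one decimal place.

Version A weighted sum = 3·90 + 1·7 + 4·60 + 0·40 + 2·95 + 5·88 = 270 + 7 + 240 + 0 + 190 + 440 = 1147; overall_A = 1147/15 = 76.4667.
Version B weighted sum = 3·70 + 1·5 + 4·52 + 0·59 + 2·91 + 5·75 = 210 + 5 + 208 + 0 + 182 + 375 = 980; overall_B = 980/15 = 65.3333.
Difference = 76.4667 − 65.3333 = 11.1334 ≈ 11.1.

11.1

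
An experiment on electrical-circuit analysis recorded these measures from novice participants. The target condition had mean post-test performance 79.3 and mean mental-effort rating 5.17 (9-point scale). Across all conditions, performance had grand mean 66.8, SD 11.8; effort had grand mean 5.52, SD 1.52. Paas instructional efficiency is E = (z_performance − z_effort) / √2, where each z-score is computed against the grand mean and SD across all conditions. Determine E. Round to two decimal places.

0.91

z_performance = (79.3 − 66.8) / 11.8 = 12.5000 / 11.8 = 1.0593.
z_effort = (5.17 − 5.52) / 1.52 = -0.3500 / 1.52 = -0.2303.
z_P − z_E = 1.0593 − (-0.2303) = 1.2896.
E = 1.2896 / √2 = 1.2896 / 1.41421 = 0.9119 ≈ 0.91.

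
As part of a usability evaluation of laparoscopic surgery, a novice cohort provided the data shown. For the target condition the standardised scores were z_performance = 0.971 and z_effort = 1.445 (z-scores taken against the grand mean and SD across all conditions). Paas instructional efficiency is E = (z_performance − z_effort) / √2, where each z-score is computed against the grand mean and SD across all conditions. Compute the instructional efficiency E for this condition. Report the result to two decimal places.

-0.34

z_P − z_E = 0.971 − 1.445 = -0.4740.
E = -0.4740 / √2 = -0.4740 / 1.41421 = -0.3352 ≈ -0.34.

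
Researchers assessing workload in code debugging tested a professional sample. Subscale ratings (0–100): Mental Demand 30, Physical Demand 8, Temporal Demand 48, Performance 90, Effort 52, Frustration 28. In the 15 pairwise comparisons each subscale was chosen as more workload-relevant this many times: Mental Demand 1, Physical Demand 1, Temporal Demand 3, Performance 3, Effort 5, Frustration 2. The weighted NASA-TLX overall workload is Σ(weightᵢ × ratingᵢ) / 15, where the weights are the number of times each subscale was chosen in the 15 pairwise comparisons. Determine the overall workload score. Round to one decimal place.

51.2

The tallies are the weights (they sum to 15).
Weighted sum = 1·30 + 1·8 + 3·48 + 3·90 + 5·52 + 2·28
            = 30 + 8 + 144 + 270 + 260 + 56 = 768.
Overall workload = 768 / 15 = 51.2000 ≈ 51.2.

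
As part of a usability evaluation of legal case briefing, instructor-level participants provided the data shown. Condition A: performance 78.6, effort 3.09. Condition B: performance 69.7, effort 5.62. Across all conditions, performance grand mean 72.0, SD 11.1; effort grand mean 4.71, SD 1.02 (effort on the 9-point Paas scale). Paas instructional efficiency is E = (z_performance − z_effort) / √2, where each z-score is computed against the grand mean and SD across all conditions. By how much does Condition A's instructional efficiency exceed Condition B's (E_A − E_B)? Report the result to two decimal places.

2.32

Condition A: z_P = (78.6 − 72.0)/11.1 = 0.5946; z_E = (3.09 − 4.71)/1.02 = -1.5882; E_A = (0.5946 − (-1.5882))/√2 = 1.5435.
Condition B: z_P = (69.7 − 72.0)/11.1 = -0.2072; z_E = (5.62 − 4.71)/1.02 = 0.8922; E_B = (-0.2072 − 0.8922)/√2 = -0.7774.
E_A − E_B = 1.5435 − (-0.7774) = 2.3209 ≈ 2.32.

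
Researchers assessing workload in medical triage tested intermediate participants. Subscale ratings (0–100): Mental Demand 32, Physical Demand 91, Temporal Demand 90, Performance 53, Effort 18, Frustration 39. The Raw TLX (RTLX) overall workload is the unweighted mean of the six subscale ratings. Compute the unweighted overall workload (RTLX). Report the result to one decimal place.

Sum of ratings = 32 + 91 + 90 + 53 + 18 + 39 = 323.
RTLX = 323 / 6 = 53.8333 ≈ 53.8.

53.8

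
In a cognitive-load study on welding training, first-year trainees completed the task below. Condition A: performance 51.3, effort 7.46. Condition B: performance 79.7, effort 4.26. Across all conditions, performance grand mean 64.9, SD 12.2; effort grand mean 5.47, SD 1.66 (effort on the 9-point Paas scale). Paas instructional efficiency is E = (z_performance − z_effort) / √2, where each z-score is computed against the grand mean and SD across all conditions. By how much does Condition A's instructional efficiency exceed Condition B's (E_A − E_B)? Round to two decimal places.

-3.01

Condition A: z_P = (51.3 − 64.9)/12.2 = -1.1148; z_E = (7.46 − 5.47)/1.66 = 1.1988; E_A = (-1.1148 − 1.1988)/√2 = -1.6360.
Condition B: z_P = (79.7 − 64.9)/12.2 = 1.2131; z_E = (4.26 − 5.47)/1.66 = -0.7289; E_B = (1.2131 − (-0.7289))/√2 = 1.3732.
E_A − E_B = -1.6360 − 1.3732 = -3.0092 ≈ -3.01.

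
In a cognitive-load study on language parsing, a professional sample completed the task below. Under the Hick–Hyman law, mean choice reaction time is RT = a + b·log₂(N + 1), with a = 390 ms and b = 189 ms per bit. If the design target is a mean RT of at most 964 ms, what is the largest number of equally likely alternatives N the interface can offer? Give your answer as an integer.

7

Set 390 + 189·log₂(N + 1) ≤ 964.
log₂(N + 1) ≤ (964 − 390) / 189 = 3.0370.
N + 1 ≤ 2^3.0370 = 8.2078.
N ≤ 7.2078, so the largest integer N is 7.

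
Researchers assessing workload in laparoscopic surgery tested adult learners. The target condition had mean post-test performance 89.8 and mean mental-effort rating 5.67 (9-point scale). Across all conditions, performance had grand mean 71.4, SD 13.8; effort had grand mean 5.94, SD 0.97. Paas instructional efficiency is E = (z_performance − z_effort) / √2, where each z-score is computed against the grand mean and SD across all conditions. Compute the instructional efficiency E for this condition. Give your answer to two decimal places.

z_performance = (89.8 − 71.4) / 13.8 = 18.4000 / 13.8 = 1.3333.
z_effort = (5.67 − 5.94) / 0.97 = -0.2700 / 0.97 = -0.2784.
z_P − z_E = 1.3333 − (-0.2784) = 1.6117.
E = 1.6117 / √2 = 1.6117 / 1.41421 = 1.1396 ≈ 1.14.

1.14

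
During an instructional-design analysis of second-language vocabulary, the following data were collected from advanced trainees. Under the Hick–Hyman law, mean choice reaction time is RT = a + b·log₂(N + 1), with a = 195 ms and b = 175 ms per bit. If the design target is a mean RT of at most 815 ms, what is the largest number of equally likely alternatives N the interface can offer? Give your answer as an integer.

10

Set 195 + 175·log₂(N + 1) ≤ 815.
log₂(N + 1) ≤ (815 − 195) / 175 = 3.5429.
N + 1 ≤ 2^3.5429 = 11.6552.
N ≤ 10.6552, so the largest integer N is 10.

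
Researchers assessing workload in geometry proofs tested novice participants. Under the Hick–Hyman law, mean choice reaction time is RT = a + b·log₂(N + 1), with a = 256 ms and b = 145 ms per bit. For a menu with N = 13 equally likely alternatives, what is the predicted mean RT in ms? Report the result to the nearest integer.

log₂(13 + 1) = log₂(14) = 3.8074.
RT = 256 + 145 × 3.8074 = 256 + 552.0730 = 808.0730 ms.
≈ 808 ms.

808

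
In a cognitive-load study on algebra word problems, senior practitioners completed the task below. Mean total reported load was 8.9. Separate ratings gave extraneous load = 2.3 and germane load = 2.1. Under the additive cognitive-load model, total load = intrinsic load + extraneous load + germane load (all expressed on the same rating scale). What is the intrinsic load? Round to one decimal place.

intrinsic load = total − extraneous − germane
             = 8.9 − 2.3 − 2.1 = 4.5.

4.5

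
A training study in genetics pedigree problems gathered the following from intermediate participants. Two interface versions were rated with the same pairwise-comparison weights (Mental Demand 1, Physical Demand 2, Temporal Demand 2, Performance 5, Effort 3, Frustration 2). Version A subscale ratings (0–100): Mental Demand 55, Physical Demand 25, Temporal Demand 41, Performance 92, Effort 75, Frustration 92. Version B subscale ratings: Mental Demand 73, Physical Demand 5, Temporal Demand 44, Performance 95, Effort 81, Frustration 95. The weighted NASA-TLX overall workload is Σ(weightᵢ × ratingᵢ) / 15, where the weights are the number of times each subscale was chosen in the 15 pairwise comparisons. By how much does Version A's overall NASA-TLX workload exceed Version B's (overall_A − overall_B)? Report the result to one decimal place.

Version A weighted sum = 1·55 + 2·25 + 2·41 + 5·92 + 3·75 + 2·92 = 55 + 50 + 82 + 460 + 225 + 184 = 1056; overall_A = 1056/15 = 70.4000.
Version B weighted sum = 1·73 + 2·5 + 2·44 + 5·95 + 3·81 + 2·95 = 73 + 10 + 88 + 475 + 243 + 190 = 1079; overall_B = 1079/15 = 71.9333.
Difference = 70.4000 − 71.9333 = -1.5333 ≈ -1.5.

-1.5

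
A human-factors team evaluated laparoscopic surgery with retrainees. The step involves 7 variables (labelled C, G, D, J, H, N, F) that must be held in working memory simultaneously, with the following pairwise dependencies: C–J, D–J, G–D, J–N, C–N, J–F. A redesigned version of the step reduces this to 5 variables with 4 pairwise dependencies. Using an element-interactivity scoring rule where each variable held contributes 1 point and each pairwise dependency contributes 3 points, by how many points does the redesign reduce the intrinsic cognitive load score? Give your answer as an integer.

Original: 7 × 1 + 6 × 3 = 7 + 18 = 25.
Redesigned: 5 × 1 + 4 × 3 = 5 + 12 = 17.
Reduction = 25 − 17 = 8.

8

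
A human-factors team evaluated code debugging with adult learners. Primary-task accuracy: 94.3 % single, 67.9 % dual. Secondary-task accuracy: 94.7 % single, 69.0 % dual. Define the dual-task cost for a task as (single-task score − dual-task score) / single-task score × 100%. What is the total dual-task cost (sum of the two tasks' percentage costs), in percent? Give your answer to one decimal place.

Primary cost = (94.3 − 67.9) / 94.3 × 100% = 27.9958%.
Secondary cost = (94.7 − 69.0) / 94.7 × 100% = 27.1383%.
Total = 27.9958% + 27.1383% = 55.1341% ≈ 55.1%.

55.1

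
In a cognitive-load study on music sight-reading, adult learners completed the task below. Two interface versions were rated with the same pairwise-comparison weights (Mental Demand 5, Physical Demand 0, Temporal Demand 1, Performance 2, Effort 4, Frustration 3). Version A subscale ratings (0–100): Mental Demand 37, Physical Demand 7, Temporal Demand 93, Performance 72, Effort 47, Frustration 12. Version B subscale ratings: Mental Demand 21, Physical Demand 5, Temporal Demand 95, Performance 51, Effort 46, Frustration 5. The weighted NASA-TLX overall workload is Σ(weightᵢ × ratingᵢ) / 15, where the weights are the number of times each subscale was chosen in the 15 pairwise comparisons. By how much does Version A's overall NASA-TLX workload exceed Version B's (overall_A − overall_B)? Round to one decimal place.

Version A weighted sum = 5·37 + 0·7 + 1·93 + 2·72 + 4·47 + 3·12 = 185 + 0 + 93 + 144 + 188 + 36 = 646; overall_A = 646/15 = 43.0667.
Version B weighted sum = 5·21 + 0·5 + 1·95 + 2·51 + 4·46 + 3·5 = 105 + 0 + 95 + 102 + 184 + 15 = 501; overall_B = 501/15 = 33.4000.
Difference = 43.0667 − 33.4000 = 9.6667 ≈ 9.7.

9.7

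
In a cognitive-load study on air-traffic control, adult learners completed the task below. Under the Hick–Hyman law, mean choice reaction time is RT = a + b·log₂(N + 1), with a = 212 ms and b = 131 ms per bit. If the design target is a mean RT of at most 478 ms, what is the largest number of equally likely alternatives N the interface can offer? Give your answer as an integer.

Set 212 + 131·log₂(N + 1) ≤ 478.
log₂(N + 1) ≤ (478 − 212) / 131 = 2.0305.
N + 1 ≤ 2^2.0305 = 4.0855.
N ≤ 3.0855, so the largest integer N is 3.

3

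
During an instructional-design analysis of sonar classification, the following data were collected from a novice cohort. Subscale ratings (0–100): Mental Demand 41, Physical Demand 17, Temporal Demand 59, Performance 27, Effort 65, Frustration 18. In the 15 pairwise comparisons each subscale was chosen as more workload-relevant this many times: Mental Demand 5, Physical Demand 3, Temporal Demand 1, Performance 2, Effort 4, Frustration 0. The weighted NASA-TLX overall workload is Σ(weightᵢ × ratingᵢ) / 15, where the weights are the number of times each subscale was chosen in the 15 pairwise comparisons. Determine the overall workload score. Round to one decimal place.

The tallies are the weights (they sum to 15).
Weighted sum = 5·41 + 3·17 + 1·59 + 2·27 + 4·65 + 0·18
            = 205 + 51 + 59 + 54 + 260 + 0 = 629.
Overall workload = 629 / 15 = 41.9333 ≈ 41.9.

41.9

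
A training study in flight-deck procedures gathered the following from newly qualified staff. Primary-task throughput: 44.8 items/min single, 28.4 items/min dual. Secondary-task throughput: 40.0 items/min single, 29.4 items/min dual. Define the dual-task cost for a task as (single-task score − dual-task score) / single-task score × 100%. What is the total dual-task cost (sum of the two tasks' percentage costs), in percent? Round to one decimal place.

63.1

Primary cost = (44.8 − 28.4) / 44.8 × 100% = 36.6071%.
Secondary cost = (40.0 − 29.4) / 40.0 × 100% = 26.5000%.
Total = 36.6071% + 26.5000% = 63.1071% ≈ 63.1%.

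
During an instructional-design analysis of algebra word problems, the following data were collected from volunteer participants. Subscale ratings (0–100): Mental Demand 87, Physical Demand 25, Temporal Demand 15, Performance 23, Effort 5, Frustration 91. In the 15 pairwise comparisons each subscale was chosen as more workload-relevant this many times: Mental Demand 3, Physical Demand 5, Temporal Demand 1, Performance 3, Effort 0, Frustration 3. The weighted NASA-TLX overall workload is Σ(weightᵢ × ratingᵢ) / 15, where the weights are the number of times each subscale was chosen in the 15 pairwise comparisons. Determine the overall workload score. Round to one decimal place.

49.5

The tallies are the weights (they sum to 15).
Weighted sum = 3·87 + 5·25 + 1·15 + 3·23 + 0·5 + 3·91
            = 261 + 125 + 15 + 69 + 0 + 273 = 743.
Overall workload = 743 / 15 = 49.5333 ≈ 49.5.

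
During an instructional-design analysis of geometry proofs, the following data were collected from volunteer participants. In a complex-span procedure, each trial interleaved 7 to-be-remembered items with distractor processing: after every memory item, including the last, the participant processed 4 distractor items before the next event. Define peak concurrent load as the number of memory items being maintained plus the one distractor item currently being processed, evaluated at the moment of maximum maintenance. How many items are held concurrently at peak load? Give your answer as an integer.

8

Maintenance is greatest during the distractor(s) after memory item 7: all 7 memory items are being held.
One distractor item is concurrently being processed.
Peak concurrent load = 7 + 1 = 8 items.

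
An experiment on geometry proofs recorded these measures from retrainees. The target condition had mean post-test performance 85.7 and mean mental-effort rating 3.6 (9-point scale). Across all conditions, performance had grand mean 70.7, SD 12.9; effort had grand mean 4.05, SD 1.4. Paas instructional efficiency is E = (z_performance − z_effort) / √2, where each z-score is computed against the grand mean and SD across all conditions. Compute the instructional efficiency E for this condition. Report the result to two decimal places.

z_performance = (85.7 − 70.7) / 12.9 = 15.0000 / 12.9 = 1.1628.
z_effort = (3.6 − 4.05) / 1.4 = -0.4500 / 1.4 = -0.3214.
z_P − z_E = 1.1628 − (-0.3214) = 1.4842.
E = 1.4842 / √2 = 1.4842 / 1.41421 = 1.0495 ≈ 1.05.

1.05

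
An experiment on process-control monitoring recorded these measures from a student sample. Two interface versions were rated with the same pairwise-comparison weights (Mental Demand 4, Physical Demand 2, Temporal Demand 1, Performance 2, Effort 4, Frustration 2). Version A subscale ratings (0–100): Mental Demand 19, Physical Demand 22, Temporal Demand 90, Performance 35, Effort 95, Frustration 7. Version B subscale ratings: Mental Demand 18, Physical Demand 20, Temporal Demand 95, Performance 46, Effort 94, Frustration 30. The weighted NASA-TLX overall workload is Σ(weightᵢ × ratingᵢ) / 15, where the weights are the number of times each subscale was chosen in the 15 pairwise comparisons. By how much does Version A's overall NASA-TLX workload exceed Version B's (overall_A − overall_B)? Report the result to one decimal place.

Version A weighted sum = 4·19 + 2·22 + 1·90 + 2·35 + 4·95 + 2·7 = 76 + 44 + 90 + 70 + 380 + 14 = 674; overall_A = 674/15 = 44.9333.
Version B weighted sum = 4·18 + 2·20 + 1·95 + 2·46 + 4·94 + 2·30 = 72 + 40 + 95 + 92 + 376 + 60 = 735; overall_B = 735/15 = 49.0000.
Difference = 44.9333 − 49.0000 = -4.0667 ≈ -4.1.

-4.1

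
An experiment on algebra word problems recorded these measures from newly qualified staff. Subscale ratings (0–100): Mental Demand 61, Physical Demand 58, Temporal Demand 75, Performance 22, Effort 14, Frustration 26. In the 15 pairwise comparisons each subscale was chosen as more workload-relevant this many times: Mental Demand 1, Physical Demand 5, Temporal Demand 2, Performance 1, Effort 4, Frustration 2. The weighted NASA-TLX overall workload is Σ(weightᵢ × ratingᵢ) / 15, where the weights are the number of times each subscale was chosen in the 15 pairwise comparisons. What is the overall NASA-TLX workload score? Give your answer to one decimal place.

The tallies are the weights (they sum to 15).
Weighted sum = 1·61 + 5·58 + 2·75 + 1·22 + 4·14 + 2·26
            = 61 + 290 + 150 + 22 + 56 + 52 = 631.
Overall workload = 631 / 15 = 42.0667 ≈ 42.1.

42.1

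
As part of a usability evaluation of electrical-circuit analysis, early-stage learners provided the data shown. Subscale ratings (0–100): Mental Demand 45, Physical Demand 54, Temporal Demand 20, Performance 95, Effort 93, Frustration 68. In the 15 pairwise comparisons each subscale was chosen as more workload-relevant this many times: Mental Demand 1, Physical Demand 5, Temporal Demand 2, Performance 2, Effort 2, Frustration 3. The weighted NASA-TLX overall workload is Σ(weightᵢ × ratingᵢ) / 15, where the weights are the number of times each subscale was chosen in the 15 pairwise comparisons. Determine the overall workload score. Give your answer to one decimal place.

62.3

The tallies are the weights (they sum to 15).
Weighted sum = 1·45 + 5·54 + 2·20 + 2·95 + 2·93 + 3·68
            = 45 + 270 + 40 + 190 + 186 + 204 = 935.
Overall workload = 935 / 15 = 62.3333 ≈ 62.3.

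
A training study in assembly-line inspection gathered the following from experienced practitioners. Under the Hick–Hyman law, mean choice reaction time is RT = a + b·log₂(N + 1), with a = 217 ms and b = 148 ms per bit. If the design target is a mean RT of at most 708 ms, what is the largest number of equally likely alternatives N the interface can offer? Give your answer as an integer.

Set 217 + 148·log₂(N + 1) ≤ 708.
log₂(N + 1) ≤ (708 − 217) / 148 = 3.3176.
N + 1 ≤ 2^3.3176 = 9.9700.
N ≤ 8.9700, so the largest integer N is 8.

8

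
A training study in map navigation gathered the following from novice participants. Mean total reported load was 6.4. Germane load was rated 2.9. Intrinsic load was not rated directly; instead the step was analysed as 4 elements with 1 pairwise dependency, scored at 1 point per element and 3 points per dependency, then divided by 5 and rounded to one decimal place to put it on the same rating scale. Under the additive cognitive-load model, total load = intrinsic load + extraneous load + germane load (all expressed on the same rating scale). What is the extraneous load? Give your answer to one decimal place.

2.1

Intrinsic (element-interactivity): (4 × 1 + 1 × 3) / 5 = 7 / 5 = 1.4000 → 1.4.
extraneous load = total − intrinsic − germane
             = 6.4 − 1.4 − 2.9 = 2.1.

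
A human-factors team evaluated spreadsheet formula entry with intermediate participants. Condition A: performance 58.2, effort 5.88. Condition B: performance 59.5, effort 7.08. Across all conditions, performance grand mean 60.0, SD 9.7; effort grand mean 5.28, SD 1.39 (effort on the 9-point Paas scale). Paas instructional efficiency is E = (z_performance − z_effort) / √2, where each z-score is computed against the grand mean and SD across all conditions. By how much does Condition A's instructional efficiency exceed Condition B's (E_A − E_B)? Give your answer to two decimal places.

0.52

Condition A: z_P = (58.2 − 60.0)/9.7 = -0.1856; z_E = (5.88 − 5.28)/1.39 = 0.4317; E_A = (-0.1856 − 0.4317)/√2 = -0.4365.
Condition B: z_P = (59.5 − 60.0)/9.7 = -0.0515; z_E = (7.08 − 5.28)/1.39 = 1.2950; E_B = (-0.0515 − 1.2950)/√2 = -0.9521.
E_A − E_B = -0.4365 − (-0.9521) = 0.5156 ≈ 0.52.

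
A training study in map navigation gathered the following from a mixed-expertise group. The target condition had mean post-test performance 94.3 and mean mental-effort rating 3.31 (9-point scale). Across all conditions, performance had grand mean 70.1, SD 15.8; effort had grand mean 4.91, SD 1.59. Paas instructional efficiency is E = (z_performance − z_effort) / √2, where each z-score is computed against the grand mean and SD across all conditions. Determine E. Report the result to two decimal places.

1.79

z_performance = (94.3 − 70.1) / 15.8 = 24.2000 / 15.8 = 1.5316.
z_effort = (3.31 − 4.91) / 1.59 = -1.6000 / 1.59 = -1.0063.
z_P − z_E = 1.5316 − (-1.0063) = 2.5379.
E = 2.5379 / √2 = 2.5379 / 1.41421 = 1.7946 ≈ 1.79.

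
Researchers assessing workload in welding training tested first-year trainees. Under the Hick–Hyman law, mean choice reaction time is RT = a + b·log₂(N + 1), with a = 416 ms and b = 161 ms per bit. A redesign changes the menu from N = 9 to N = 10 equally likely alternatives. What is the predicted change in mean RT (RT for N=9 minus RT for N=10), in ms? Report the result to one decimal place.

RT(9) = 416 + 161·log₂(10) = 416 + 161·3.3219 = 950.8259 ms.
RT(10) = 416 + 161·log₂(11) = 416 + 161·3.4594 = 972.9634 ms.
Difference = 950.8259 − 972.9634 = -22.1375 ≈ -22.1 ms.

-22.1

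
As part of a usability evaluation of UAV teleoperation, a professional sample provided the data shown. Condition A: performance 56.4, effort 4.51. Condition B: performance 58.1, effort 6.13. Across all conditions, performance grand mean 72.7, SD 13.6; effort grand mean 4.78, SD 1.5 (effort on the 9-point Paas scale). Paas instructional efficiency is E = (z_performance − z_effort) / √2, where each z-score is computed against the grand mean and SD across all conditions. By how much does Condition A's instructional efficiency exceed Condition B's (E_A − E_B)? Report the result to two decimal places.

Condition A: z_P = (56.4 − 72.7)/13.6 = -1.1985; z_E = (4.51 − 4.78)/1.5 = -0.1800; E_A = (-1.1985 − (-0.1800))/√2 = -0.7202.
Condition B: z_P = (58.1 − 72.7)/13.6 = -1.0735; z_E = (6.13 − 4.78)/1.5 = 0.9000; E_B = (-1.0735 − 0.9000)/√2 = -1.3955.
E_A − E_B = -0.7202 − (-1.3955) = 0.6753 ≈ 0.68.

0.68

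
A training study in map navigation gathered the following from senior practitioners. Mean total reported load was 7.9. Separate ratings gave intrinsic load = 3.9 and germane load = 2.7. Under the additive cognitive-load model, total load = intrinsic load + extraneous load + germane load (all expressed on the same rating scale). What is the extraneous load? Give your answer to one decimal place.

1.3

extraneous load = total − intrinsic − germane
             = 7.9 − 3.9 − 2.7 = 1.3.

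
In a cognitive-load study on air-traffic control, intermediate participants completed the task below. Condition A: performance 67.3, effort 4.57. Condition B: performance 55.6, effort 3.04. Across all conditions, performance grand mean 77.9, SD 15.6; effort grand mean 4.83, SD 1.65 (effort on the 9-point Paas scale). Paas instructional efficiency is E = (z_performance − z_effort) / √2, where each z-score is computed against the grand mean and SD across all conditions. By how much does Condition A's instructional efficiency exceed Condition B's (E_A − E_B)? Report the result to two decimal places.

-0.13

Condition A: z_P = (67.3 − 77.9)/15.6 = -0.6795; z_E = (4.57 − 4.83)/1.65 = -0.1576; E_A = (-0.6795 − (-0.1576))/√2 = -0.3690.
Condition B: z_P = (55.6 − 77.9)/15.6 = -1.4295; z_E = (3.04 − 4.83)/1.65 = -1.0848; E_B = (-1.4295 − (-1.0848))/√2 = -0.2437.
E_A − E_B = -0.3690 − (-0.2437) = -0.1253 ≈ -0.13.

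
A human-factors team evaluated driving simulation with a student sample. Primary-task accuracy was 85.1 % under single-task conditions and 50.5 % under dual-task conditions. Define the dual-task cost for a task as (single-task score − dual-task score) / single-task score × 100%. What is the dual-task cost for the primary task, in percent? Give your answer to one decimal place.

Cost = (85.1 − 50.5) / 85.1 × 100%
     = 34.6000 / 85.1 × 100% = 40.6580%.
≈ 40.7%.

40.7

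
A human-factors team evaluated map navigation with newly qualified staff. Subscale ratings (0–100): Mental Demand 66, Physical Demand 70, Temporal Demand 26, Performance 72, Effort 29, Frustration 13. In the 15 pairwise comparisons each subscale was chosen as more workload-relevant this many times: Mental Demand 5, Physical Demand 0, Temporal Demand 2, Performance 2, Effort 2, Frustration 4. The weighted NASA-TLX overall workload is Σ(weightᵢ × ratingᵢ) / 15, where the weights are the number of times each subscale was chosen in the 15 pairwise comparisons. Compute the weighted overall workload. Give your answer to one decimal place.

The tallies are the weights (they sum to 15).
Weighted sum = 5·66 + 0·70 + 2·26 + 2·72 + 2·29 + 4·13
            = 330 + 0 + 52 + 144 + 58 + 52 = 636.
Overall workload = 636 / 15 = 42.4000 ≈ 42.4.

42.4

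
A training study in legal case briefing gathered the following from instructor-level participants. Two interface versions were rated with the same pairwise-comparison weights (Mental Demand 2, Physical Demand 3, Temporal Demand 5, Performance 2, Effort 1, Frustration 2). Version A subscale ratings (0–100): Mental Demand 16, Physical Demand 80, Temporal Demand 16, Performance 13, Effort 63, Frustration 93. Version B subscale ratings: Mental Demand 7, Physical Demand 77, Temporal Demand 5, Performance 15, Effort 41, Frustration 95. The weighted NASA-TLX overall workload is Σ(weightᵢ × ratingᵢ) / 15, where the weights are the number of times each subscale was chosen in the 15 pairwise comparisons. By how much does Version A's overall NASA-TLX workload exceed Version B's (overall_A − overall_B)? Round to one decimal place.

Version A weighted sum = 2·16 + 3·80 + 5·16 + 2·13 + 1·63 + 2·93 = 32 + 240 + 80 + 26 + 63 + 186 = 627; overall_A = 627/15 = 41.8000.
Version B weighted sum = 2·7 + 3·77 + 5·5 + 2·15 + 1·41 + 2·95 = 14 + 231 + 25 + 30 + 41 + 190 = 531; overall_B = 531/15 = 35.4000.
Difference = 41.8000 − 35.4000 = 6.4000 ≈ 6.4.

6.4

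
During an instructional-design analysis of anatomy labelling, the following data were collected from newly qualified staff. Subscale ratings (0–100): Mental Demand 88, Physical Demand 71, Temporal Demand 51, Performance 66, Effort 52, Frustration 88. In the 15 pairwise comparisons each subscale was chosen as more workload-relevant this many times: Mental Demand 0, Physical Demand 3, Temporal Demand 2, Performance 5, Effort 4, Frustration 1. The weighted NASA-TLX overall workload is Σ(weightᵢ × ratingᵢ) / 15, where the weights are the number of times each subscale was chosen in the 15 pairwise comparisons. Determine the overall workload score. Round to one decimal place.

The tallies are the weights (they sum to 15).
Weighted sum = 0·88 + 3·71 + 2·51 + 5·66 + 4·52 + 1·88
            = 0 + 213 + 102 + 330 + 208 + 88 = 941.
Overall workload = 941 / 15 = 62.7333 ≈ 62.7.

62.7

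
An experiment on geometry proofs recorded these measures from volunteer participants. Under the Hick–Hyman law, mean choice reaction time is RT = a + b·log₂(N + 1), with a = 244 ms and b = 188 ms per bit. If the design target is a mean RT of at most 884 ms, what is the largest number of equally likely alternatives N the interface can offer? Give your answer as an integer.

9

Set 244 + 188·log₂(N + 1) ≤ 884.
log₂(N + 1) ≤ (884 − 244) / 188 = 3.4043.
N + 1 ≤ 2^3.4043 = 10.5876.
N ≤ 9.5876, so the largest integer N is 9.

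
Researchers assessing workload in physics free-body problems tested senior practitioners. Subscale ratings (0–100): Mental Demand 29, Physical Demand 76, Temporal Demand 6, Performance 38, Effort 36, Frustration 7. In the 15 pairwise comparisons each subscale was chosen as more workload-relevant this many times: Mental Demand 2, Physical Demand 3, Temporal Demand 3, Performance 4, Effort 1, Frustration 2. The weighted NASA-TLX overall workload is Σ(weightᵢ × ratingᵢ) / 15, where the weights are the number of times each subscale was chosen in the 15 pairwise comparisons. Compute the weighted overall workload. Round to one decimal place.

33.7

The tallies are the weights (they sum to 15).
Weighted sum = 2·29 + 3·76 + 3·6 + 4·38 + 1·36 + 2·7
            = 58 + 228 + 18 + 152 + 36 + 14 = 506.
Overall workload = 506 / 15 = 33.7333 ≈ 33.7.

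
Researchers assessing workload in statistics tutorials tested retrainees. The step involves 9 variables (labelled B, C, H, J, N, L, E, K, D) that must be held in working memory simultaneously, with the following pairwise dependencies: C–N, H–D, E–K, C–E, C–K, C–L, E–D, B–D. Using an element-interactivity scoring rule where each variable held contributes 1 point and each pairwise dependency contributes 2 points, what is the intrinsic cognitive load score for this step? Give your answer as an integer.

25

Count of variables held simultaneously: 9.
Count of pairwise dependencies listed: 8.
Element contribution: 9 × 1 = 9.
Interaction contribution: 8 × 2 = 16.
Intrinsic load = 9 + 16 = 25.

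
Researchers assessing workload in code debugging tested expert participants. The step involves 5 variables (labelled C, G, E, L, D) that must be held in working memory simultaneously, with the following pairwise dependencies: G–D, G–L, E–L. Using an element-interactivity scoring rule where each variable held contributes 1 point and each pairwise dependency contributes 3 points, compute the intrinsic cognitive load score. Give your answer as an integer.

Count of variables held simultaneously: 5.
Count of pairwise dependencies listed: 3.
Element contribution: 5 × 1 = 5.
Interaction contribution: 3 × 3 = 9.
Intrinsic load = 5 + 9 = 14.

14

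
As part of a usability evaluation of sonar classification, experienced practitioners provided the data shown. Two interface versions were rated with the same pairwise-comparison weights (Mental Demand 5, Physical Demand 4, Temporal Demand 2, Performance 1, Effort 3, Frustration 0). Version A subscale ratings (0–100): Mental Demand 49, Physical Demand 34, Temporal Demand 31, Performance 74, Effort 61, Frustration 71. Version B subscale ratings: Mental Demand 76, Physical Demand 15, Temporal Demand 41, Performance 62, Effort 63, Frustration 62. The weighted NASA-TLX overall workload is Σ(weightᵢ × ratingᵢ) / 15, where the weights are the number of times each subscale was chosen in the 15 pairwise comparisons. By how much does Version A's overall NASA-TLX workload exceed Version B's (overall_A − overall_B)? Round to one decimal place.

Version A weighted sum = 5·49 + 4·34 + 2·31 + 1·74 + 3·61 + 0·71 = 245 + 136 + 62 + 74 + 183 + 0 = 700; overall_A = 700/15 = 46.6667.
Version B weighted sum = 5·76 + 4·15 + 2·41 + 1·62 + 3·63 + 0·62 = 380 + 60 + 82 + 62 + 189 + 0 = 773; overall_B = 773/15 = 51.5333.
Difference = 46.6667 − 51.5333 = -4.8666 ≈ -4.9.

-4.9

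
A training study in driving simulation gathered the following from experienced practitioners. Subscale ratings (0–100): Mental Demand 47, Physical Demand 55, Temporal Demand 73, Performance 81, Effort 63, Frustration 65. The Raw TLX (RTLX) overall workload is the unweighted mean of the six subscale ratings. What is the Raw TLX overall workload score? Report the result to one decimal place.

Sum of ratings = 47 + 55 + 73 + 81 + 63 + 65 = 384.
RTLX = 384 / 6 = 64.0000 ≈ 64.0.

64.0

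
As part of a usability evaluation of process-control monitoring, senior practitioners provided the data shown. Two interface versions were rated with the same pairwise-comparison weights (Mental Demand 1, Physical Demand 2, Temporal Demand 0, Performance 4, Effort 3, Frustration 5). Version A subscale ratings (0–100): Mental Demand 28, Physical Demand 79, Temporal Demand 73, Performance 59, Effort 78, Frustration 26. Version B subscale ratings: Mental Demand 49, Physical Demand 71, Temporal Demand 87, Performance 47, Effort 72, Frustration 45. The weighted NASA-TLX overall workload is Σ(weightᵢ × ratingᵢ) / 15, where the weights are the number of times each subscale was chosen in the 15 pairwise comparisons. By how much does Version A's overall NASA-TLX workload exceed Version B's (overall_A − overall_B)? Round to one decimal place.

Version A weighted sum = 1·28 + 2·79 + 0·73 + 4·59 + 3·78 + 5·26 = 28 + 158 + 0 + 236 + 234 + 130 = 786; overall_A = 786/15 = 52.4000.
Version B weighted sum = 1·49 + 2·71 + 0·87 + 4·47 + 3·72 + 5·45 = 49 + 142 + 0 + 188 + 216 + 225 = 820; overall_B = 820/15 = 54.6667.
Difference = 52.4000 − 54.6667 = -2.2667 ≈ -2.3.

-2.3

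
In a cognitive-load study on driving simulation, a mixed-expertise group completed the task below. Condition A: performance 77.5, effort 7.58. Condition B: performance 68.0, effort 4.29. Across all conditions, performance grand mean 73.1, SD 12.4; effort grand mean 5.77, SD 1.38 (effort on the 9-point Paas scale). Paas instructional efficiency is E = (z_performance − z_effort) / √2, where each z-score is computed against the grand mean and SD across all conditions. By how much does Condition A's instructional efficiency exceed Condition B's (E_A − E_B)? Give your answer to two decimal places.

-1.14

Condition A: z_P = (77.5 − 73.1)/12.4 = 0.3548; z_E = (7.58 − 5.77)/1.38 = 1.3116; E_A = (0.3548 − 1.3116)/√2 = -0.6766.
Condition B: z_P = (68.0 − 73.1)/12.4 = -0.4113; z_E = (4.29 − 5.77)/1.38 = -1.0725; E_B = (-0.4113 − (-1.0725))/√2 = 0.4675.
E_A − E_B = -0.6766 − 0.4675 = -1.1441 ≈ -1.14.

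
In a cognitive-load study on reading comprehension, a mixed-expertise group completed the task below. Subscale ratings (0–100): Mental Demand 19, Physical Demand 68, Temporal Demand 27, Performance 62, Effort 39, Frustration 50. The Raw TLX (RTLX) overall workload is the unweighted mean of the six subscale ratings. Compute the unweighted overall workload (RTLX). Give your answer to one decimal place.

Sum of ratings = 19 + 68 + 27 + 62 + 39 + 50 = 265.
RTLX = 265 / 6 = 44.1667 ≈ 44.2.

44.2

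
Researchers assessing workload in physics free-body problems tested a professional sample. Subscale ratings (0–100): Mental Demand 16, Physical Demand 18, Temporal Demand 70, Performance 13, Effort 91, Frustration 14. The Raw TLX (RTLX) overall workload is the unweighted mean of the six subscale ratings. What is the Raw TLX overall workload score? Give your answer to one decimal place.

Sum of ratings = 16 + 18 + 70 + 13 + 91 + 14 = 222.
RTLX = 222 / 6 = 37.0000 ≈ 37.0.

37.0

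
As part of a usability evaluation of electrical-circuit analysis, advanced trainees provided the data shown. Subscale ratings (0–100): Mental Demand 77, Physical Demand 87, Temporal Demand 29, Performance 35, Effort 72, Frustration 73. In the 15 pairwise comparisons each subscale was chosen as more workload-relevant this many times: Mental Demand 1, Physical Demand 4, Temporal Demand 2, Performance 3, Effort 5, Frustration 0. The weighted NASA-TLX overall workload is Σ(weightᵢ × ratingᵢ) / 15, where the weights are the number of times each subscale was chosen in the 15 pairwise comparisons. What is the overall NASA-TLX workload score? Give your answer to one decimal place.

The tallies are the weights (they sum to 15).
Weighted sum = 1·77 + 4·87 + 2·29 + 3·35 + 5·72 + 0·73
            = 77 + 348 + 58 + 105 + 360 + 0 = 948.
Overall workload = 948 / 15 = 63.2000 ≈ 63.2.

63.2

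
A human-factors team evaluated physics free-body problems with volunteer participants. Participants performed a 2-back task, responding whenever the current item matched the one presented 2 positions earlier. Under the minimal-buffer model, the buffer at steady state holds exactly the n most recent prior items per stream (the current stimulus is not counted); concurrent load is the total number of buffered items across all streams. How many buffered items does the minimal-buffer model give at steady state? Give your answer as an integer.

2

The buffer holds the 2 most recent prior items.
Steady-state concurrent load = 2 items.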